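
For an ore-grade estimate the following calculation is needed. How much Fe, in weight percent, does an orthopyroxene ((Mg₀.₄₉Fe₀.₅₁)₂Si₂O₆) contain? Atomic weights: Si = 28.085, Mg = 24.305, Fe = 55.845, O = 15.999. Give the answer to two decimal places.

24.45 weight percent

Molar mass of (Mg₀.₄₉Fe₀.₅₁)₂Si₂O₆: 0.98·24.305 + 1.02·55.845 + 2·28.085 + 6·15.999 = 232.945 g/mol.
Mass of Fe per formula unit: 1.02 × 55.845 = 56.962 g.
Weight fraction Fe = 56.962 / 232.945 = 0.2445.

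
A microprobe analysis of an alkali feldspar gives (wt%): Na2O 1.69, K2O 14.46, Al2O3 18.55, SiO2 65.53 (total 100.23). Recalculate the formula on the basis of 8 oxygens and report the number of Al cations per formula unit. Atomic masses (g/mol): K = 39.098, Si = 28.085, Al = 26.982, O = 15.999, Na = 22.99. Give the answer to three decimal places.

1.69 wt% Na2O ÷ 61.979 g/mol = 0.02727 mol, giving 0.05454 Na and 0.02727 O.
14.46 wt% K2O ÷ 94.195 g/mol = 0.15351 mol, giving 0.30702 K and 0.15351 O.
18.55 wt% Al2O3 ÷ 101.961 g/mol = 0.18193 mol, giving 0.36386 Al and 0.54579 O.
65.53 wt% SiO2 ÷ 60.083 g/mol = 1.09066 mol, giving 1.09066 Si and 2.18132 O.
Oxygen sums to 2.90789; scaling by 8/2.90789 = 2.75114 puts the formula on 8 O.
Al: 0.36386 × 2.75114 = 1.001 atoms per formula unit.

1.001 Al apfu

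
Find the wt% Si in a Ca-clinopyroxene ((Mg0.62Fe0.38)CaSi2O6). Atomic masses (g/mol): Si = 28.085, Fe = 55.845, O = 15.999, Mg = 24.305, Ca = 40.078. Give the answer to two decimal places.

M((Mg0.62Fe0.38)CaSi2O6) = 228.532 g/mol.
Si contributes 2 × 28.085 = 56.170 g per mole.
56.170/228.532 = 0.2458 → 24.58%.

24.58 wt%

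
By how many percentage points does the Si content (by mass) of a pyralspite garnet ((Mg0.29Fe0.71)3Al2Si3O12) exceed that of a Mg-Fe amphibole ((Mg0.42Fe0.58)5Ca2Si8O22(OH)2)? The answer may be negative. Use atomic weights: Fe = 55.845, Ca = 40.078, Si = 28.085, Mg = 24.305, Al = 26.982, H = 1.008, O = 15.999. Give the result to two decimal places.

-6.94 percentage points

M((Mg0.29Fe0.71)3Al2Si3O12) = 470.302 g/mol, so wt% Si = 84.255/470.302 × 100 = 17.92%.
M((Mg0.42Fe0.58)5Ca2Si8O22(OH)2) = 903.819 g/mol, so wt% Si = 224.680/903.819 × 100 = 24.86%.
17.92 − 24.86 = -6.94 pp.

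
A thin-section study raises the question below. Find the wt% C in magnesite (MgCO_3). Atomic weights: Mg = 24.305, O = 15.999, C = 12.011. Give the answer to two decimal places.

14.25 wt%

Formula mass = 1×24.305 + 1×12.011 + 3×15.999 = 84.313 g/mol, of which 12.011 g is C.
So C makes up 12.011/84.313 = 0.1425 of the mass, i.e. 14.25%.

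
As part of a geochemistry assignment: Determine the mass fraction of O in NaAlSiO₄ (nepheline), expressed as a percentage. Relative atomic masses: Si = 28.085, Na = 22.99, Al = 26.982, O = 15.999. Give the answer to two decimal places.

45.05 weight percent

Molar mass of NaAlSiO₄: 1×22.99 + 1×26.982 + 1×28.085 + 4×15.999 = 142.053 g/mol.
Mass of O per formula unit: 4 × 15.999 = 63.996 g.
Weight fraction O = 63.996 / 142.053 = 0.4505.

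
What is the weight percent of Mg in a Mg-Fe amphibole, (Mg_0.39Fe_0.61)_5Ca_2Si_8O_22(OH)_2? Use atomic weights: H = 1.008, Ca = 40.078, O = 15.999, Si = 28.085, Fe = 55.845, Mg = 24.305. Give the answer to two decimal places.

5.22 wt%

Formula mass = 1.95×24.305 + 3.05×55.845 + 2×40.078 + 8×28.085 + 24×15.999 + 2×1.008 = 908.550 g/mol, of which 47.395 g is Mg.
So Mg makes up 47.395/908.550 = 0.0522 of the mass, i.e. 5.22%.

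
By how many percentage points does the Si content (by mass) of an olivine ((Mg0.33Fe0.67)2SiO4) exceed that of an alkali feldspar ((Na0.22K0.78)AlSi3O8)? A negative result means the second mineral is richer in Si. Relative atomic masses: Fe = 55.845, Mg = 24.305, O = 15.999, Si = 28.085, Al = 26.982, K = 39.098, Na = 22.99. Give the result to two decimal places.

First mineral: 28.085 g Si in 182.955 g formula = 15.35 wt% Si.
Second mineral: 84.255 g Si in 274.783 g formula = 30.66 wt% Si.
15.35% − 30.66% gives a difference of -15.31 percentage points.

-15.31 percentage points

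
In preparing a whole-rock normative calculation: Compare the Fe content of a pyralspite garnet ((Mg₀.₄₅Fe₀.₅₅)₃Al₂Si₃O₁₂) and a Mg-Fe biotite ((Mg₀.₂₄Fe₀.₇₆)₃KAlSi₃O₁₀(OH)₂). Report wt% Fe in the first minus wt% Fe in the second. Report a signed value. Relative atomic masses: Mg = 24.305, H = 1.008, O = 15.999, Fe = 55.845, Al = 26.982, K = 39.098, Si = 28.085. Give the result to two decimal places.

-5.79 percentage points

M((Mg₀.₄₅Fe₀.₅₅)₃Al₂Si₃O₁₂) = 455.163 g/mol, so wt% Fe = 92.144/455.163 × 100 = 20.24%.
M((Mg₀.₂₄Fe₀.₇₆)₃KAlSi₃O₁₀(OH)₂) = 489.165 g/mol, so wt% Fe = 127.327/489.165 × 100 = 26.03%.
20.24 − 26.03 = -5.79 pp.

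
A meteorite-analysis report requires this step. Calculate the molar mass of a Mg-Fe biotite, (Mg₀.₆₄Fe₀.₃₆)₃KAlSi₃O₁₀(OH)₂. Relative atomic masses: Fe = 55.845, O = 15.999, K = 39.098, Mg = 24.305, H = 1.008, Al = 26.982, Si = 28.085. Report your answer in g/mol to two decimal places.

451.32 g/mol

The formula mass is the sum 1.92×24.305 + 1.08×55.845 + 1×39.098 + 1×26.982 + 3×28.085 + 12×15.999 + 2×1.008.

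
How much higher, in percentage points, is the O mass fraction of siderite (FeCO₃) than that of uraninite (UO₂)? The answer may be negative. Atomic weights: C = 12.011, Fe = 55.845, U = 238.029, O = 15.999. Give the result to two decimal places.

O in FeCO₃: molar mass 115.853 g/mol; 3×15.999 = 47.997 g → 41.43 wt%.
O in UO₂: molar mass 270.027 g/mol; 2×15.999 = 31.998 g → 11.85 wt%.
Difference = 41.43 − 11.85 = 29.58 percentage points.

29.58 percentage points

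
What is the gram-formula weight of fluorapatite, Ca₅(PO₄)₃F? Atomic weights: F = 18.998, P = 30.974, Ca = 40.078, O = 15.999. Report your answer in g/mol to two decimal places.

504.30 g/mol

Ca: 5 × 40.078 = 200.3900
P: 3 × 30.974 = 92.9220
O: 12 × 15.999 = 191.9880
F: 1 × 18.998 = 18.9980
Summing the contributions gives the formula mass.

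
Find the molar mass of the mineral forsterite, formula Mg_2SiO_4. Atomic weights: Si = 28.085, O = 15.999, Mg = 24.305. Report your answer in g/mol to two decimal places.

Mg: 2 × 24.305 = 48.6100
Si: 1 × 28.085 = 28.0850
O: 4 × 15.999 = 63.9960
Summing the contributions gives the formula mass.

140.69 g/mol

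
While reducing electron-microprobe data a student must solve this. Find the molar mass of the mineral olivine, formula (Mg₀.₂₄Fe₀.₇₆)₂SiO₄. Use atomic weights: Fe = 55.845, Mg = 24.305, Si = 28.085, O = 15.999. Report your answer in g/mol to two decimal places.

188.63 g/mol

M = 0.48×24.305 + 1.52×55.845 + 1×28.085 + 4×15.999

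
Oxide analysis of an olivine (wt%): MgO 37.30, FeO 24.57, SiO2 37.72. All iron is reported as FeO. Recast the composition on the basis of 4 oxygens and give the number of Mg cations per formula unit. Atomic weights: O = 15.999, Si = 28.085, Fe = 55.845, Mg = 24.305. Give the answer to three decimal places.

1.467 Mg apfu

MgO (M=40.304): mol = 0.92547; Mg = 0.92547, O = 0.92547.
FeO (M=71.844): mol = 0.34199; Fe = 0.34199, O = 0.34199.
SiO2 (M=60.083): mol = 0.62780; Si = 0.62780, O = 1.25560.
ΣO = 2.52306; factor = 4/ΣO = 1.58538.
Mg apfu = 0.92547 × 1.58538 = 1.467.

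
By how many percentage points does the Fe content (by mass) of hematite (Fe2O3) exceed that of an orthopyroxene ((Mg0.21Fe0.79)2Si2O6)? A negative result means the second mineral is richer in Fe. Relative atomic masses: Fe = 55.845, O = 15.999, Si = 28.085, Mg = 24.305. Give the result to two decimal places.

M(Fe2O3) = 159.687 g/mol, so wt% Fe = 111.690/159.687 × 100 = 69.94%.
M((Mg0.21Fe0.79)2Si2O6) = 250.607 g/mol, so wt% Fe = 88.235/250.607 × 100 = 35.21%.
69.94 − 35.21 = 34.73 pp.

34.73 percentage points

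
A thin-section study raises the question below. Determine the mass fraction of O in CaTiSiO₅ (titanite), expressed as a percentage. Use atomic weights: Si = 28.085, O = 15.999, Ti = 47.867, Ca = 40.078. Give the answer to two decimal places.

40.81 wt%

Formula mass = 1·40.078 + 1·47.867 + 1·28.085 + 5·15.999 = 196.025 g/mol, of which 79.995 g is O.
So O makes up 79.995/196.025 = 0.4081 of the mass, i.e. 40.81%.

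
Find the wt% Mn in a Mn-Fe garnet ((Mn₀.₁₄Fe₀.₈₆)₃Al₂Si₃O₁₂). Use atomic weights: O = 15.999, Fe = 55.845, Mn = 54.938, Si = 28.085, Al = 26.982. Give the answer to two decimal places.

Formula mass = 0.42*54.938 + 2.58*55.845 + 2*26.982 + 3*28.085 + 12*15.999 = 497.361 g/mol, of which 23.074 g is Mn.
So Mn makes up 23.074/497.361 = 0.0464 of the mass, i.e. 4.64%.

4.64 weight percent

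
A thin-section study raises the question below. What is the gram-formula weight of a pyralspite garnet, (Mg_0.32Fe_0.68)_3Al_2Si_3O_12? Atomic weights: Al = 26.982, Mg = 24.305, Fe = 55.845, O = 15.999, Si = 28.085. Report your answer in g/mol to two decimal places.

467.46 g/mol

M = 0.96×24.305 + 2.04×55.845 + 2×26.982 + 3×28.085 + 12×15.999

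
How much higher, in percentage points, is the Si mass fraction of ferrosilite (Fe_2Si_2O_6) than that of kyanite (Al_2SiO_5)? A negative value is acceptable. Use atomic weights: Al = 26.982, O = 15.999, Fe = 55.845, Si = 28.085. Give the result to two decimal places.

3.96 percentage points

First mineral: 56.170 g Si in 263.854 g formula = 21.29 wt% Si.
Second mineral: 28.085 g Si in 162.044 g formula = 17.33 wt% Si.
21.29% − 17.33% gives a difference of 3.96 percentage points.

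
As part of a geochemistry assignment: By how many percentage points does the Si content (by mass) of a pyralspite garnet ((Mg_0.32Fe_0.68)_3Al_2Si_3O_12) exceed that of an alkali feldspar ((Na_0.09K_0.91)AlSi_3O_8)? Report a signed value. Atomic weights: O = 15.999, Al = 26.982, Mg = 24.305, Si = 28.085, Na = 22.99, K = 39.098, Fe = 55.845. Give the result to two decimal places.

Si in (Mg_0.32Fe_0.68)_3Al_2Si_3O_12: molar mass 467.464 g/mol; 3×28.085 = 84.255 g → 18.02 wt%.
Si in (Na_0.09K_0.91)AlSi_3O_8: molar mass 276.877 g/mol; 3×28.085 = 84.255 g → 30.43 wt%.
Difference = 18.02 − 30.43 = -12.41 percentage points.

-12.41 percentage points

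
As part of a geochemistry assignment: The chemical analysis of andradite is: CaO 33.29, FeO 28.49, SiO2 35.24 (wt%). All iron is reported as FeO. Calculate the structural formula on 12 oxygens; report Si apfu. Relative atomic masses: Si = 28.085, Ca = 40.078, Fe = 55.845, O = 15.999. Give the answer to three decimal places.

CaO: 33.29/56.077 = 0.59365 mol → 0.59365 mol Ca, 0.59365 mol O.
FeO: 28.49/71.844 = 0.39655 mol → 0.39655 mol Fe, 0.39655 mol O.
SiO2: 35.24/60.083 = 0.58652 mol → 0.58652 mol Si, 1.17304 mol O.
Total oxygen = 2.16324 mol. Normalization factor = 12/2.16324 = 5.54723.
Si per 12 O = 0.58652 × 5.54723 = 3.254.

3.254 Si apfu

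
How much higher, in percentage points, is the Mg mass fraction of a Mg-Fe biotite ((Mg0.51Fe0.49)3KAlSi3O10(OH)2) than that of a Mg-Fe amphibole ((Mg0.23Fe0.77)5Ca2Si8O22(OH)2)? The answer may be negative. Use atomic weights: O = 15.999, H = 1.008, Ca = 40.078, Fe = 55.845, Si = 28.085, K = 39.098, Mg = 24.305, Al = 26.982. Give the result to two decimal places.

5.03 percentage points

Mg in (Mg0.51Fe0.49)3KAlSi3O10(OH)2: molar mass 463.618 g/mol; 1.53×24.305 = 37.187 g → 8.02 wt%.
Mg in (Mg0.23Fe0.77)5Ca2Si8O22(OH)2: molar mass 933.782 g/mol; 1.15×24.305 = 27.951 g → 2.99 wt%.
Difference = 8.02 − 2.99 = 5.03 percentage points.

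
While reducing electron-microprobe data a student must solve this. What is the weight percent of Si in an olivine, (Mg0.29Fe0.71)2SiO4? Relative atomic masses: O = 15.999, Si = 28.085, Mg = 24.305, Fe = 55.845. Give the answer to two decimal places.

15.14 weight percent

M((Mg0.29Fe0.71)2SiO4) = 185.478 g/mol.
Si contributes 1 × 28.085 = 28.085 g per mole.
28.085/185.478 = 0.1514 → 15.14%.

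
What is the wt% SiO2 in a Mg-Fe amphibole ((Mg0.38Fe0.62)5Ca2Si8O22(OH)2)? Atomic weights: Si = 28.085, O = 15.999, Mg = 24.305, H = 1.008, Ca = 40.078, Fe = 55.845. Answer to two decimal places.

Formula mass = 910.127 g/mol.
8 Si → 8.0000 mol SiO2 per formula unit; M(SiO2) = 60.083, so SiO2 mass = 480.664 g.
480.664/910.127 × 100 = 52.81 wt%.

52.81 wt%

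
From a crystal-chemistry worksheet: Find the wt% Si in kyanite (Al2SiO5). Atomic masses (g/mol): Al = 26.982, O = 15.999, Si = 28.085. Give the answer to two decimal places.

17.33 weight percent

Formula mass = 2*26.982 + 1*28.085 + 5*15.999 = 162.044 g/mol, of which 28.085 g is Si.
So Si makes up 28.085/162.044 = 0.1733 of the mass, i.e. 17.33%.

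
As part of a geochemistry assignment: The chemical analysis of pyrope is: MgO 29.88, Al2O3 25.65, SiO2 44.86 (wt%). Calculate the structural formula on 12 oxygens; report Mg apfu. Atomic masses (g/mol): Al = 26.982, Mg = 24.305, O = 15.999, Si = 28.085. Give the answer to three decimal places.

2.976 Mg apfu

29.88 wt% MgO ÷ 40.304 g/mol = 0.74137 mol, giving 0.74137 Mg and 0.74137 O.
25.65 wt% Al2O3 ÷ 101.961 g/mol = 0.25157 mol, giving 0.50314 Al and 0.75471 O.
44.86 wt% SiO2 ÷ 60.083 g/mol = 0.74663 mol, giving 0.74663 Si and 1.49326 O.
Oxygen sums to 2.98934; scaling by 12/2.98934 = 4.01426 puts the formula on 12 O.
Mg: 0.74137 × 4.01426 = 2.976 atoms per formula unit.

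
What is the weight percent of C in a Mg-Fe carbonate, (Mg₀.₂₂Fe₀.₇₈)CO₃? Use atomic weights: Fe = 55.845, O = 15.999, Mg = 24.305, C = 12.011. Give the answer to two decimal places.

Formula mass = 0.22*24.305 + 0.78*55.845 + 1*12.011 + 3*15.999 = 108.914 g/mol, of which 12.011 g is C.
So C makes up 12.011/108.914 = 0.1103 of the mass, i.e. 11.03%.

11.03 wt%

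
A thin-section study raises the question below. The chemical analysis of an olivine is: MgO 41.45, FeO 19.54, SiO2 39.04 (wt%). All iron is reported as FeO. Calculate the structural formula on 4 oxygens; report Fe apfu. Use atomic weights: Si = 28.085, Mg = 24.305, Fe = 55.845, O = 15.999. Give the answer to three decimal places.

41.45 wt% MgO ÷ 40.304 g/mol = 1.02843 mol, giving 1.02843 Mg and 1.02843 O.
19.54 wt% FeO ÷ 71.844 g/mol = 0.27198 mol, giving 0.27198 Fe and 0.27198 O.
39.04 wt% SiO2 ÷ 60.083 g/mol = 0.64977 mol, giving 0.64977 Si and 1.29954 O.
Oxygen sums to 2.59995; scaling by 4/2.59995 = 1.53849 puts the formula on 4 O.
Fe: 0.27198 × 1.53849 = 0.418 atoms per formula unit.

0.418 Fe apfu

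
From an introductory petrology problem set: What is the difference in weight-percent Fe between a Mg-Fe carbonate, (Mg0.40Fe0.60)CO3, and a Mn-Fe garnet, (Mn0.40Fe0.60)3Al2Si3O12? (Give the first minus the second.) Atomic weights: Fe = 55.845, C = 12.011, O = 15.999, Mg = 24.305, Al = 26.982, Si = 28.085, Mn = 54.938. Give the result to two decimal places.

12.22 percentage points

First mineral: 33.507 g Fe in 103.237 g formula = 32.46 wt% Fe.
Second mineral: 100.521 g Fe in 496.654 g formula = 20.24 wt% Fe.
32.46% − 20.24% gives a difference of 12.22 percentage points.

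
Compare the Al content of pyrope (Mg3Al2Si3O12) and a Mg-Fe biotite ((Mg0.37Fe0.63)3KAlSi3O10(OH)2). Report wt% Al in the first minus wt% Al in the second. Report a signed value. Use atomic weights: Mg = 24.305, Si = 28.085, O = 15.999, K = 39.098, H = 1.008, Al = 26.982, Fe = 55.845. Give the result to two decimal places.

7.73 percentage points

Al in Mg3Al2Si3O12: molar mass 403.122 g/mol; 2×26.982 = 53.964 g → 13.39 wt%.
Al in (Mg0.37Fe0.63)3KAlSi3O10(OH)2: molar mass 476.865 g/mol; 1×26.982 = 26.982 g → 5.66 wt%.
Difference = 13.39 − 5.66 = 7.73 percentage points.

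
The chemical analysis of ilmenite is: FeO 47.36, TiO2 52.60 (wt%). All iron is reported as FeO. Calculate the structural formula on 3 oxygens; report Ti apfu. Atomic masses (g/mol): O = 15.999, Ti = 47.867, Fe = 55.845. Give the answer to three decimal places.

FeO (M=71.844): mol = 0.65921; Fe = 0.65921, O = 0.65921.
TiO2 (M=79.865): mol = 0.65861; Ti = 0.65861, O = 1.31722.
ΣO = 1.97643; factor = 3/ΣO = 1.51789.
Ti apfu = 0.65861 × 1.51789 = 1.000.

1.000 Ti apfu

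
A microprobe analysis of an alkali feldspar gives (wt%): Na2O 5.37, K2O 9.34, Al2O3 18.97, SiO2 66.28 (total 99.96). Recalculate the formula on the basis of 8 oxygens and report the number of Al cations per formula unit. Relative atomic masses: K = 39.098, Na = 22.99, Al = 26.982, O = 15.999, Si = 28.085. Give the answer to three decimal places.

5.37 wt% Na2O ÷ 61.979 g/mol = 0.08664 mol, giving 0.17328 Na and 0.08664 O.
9.34 wt% K2O ÷ 94.195 g/mol = 0.09916 mol, giving 0.19832 K and 0.09916 O.
18.97 wt% Al2O3 ÷ 101.961 g/mol = 0.18605 mol, giving 0.37210 Al and 0.55815 O.
66.28 wt% SiO2 ÷ 60.083 g/mol = 1.10314 mol, giving 1.10314 Si and 2.20628 O.
Oxygen sums to 2.95023; scaling by 8/2.95023 = 2.71165 puts the formula on 8 O.
Al: 0.37210 × 2.71165 = 1.009 atoms per formula unit.

1.009 Al apfu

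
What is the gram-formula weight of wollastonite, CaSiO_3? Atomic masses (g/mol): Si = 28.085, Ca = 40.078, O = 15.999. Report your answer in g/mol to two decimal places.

Ca: 1 × 40.078 = 40.0780
Si: 1 × 28.085 = 28.0850
O: 3 × 15.999 = 47.9970
Summing the contributions gives the formula mass.

116.16 g/mol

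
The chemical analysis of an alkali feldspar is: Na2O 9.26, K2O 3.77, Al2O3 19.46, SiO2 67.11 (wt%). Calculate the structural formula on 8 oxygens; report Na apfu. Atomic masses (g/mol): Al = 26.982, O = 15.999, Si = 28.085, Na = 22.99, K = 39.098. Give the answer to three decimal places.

9.26 wt% Na2O ÷ 61.979 g/mol = 0.14941 mol, giving 0.29882 Na and 0.14941 O.
3.77 wt% K2O ÷ 94.195 g/mol = 0.04002 mol, giving 0.08004 K and 0.04002 O.
19.46 wt% Al2O3 ÷ 101.961 g/mol = 0.19086 mol, giving 0.38172 Al and 0.57258 O.
67.11 wt% SiO2 ÷ 60.083 g/mol = 1.11695 mol, giving 1.11695 Si and 2.23390 O.
Oxygen sums to 2.99591; scaling by 8/2.99591 = 2.67031 puts the formula on 8 O.
Na: 0.29882 × 2.67031 = 0.798 atoms per formula unit.

0.798 Na apfu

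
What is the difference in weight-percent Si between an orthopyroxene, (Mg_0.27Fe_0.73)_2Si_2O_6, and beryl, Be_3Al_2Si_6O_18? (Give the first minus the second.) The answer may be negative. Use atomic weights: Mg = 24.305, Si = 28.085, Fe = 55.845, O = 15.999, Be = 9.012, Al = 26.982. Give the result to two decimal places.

M((Mg_0.27Fe_0.73)_2Si_2O_6) = 246.822 g/mol, so wt% Si = 56.170/246.822 × 100 = 22.76%.
M(Be_3Al_2Si_6O_18) = 537.492 g/mol, so wt% Si = 168.510/537.492 × 100 = 31.35%.
22.76 − 31.35 = -8.59 pp.

-8.59 percentage points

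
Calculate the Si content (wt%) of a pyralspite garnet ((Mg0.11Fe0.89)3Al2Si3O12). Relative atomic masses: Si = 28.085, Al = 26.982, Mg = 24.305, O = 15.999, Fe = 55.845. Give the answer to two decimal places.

17.29 wt%

Molar mass of (Mg0.11Fe0.89)3Al2Si3O12: 0.33*24.305 + 2.67*55.845 + 2*26.982 + 3*28.085 + 12*15.999 = 487.334 g/mol.
Mass of Si per formula unit: 3 × 28.085 = 84.255 g.
Weight fraction Si = 84.255 / 487.334 = 0.1729.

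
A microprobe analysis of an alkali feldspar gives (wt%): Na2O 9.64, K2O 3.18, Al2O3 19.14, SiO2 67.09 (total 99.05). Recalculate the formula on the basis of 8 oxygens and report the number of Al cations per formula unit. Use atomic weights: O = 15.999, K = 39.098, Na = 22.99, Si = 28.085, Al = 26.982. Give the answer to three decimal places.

9.64 wt% Na2O ÷ 61.979 g/mol = 0.15554 mol, giving 0.31108 Na and 0.15554 O.
3.18 wt% K2O ÷ 94.195 g/mol = 0.03376 mol, giving 0.06752 K and 0.03376 O.
19.14 wt% Al2O3 ÷ 101.961 g/mol = 0.18772 mol, giving 0.37544 Al and 0.56316 O.
67.09 wt% SiO2 ÷ 60.083 g/mol = 1.11662 mol, giving 1.11662 Si and 2.23324 O.
Oxygen sums to 2.98570; scaling by 8/2.98570 = 2.67944 puts the formula on 8 O.
Al: 0.37544 × 2.67944 = 1.006 atoms per formula unit.

1.006 Al apfu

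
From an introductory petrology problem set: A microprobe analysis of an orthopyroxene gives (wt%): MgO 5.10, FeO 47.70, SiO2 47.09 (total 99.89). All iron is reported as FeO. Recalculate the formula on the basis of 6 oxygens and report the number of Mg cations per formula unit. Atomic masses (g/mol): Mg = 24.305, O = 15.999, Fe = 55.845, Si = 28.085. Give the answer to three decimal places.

0.322 Mg apfu

MgO: 5.10/40.304 = 0.12654 mol → 0.12654 mol Mg, 0.12654 mol O.
FeO: 47.70/71.844 = 0.66394 mol → 0.66394 mol Fe, 0.66394 mol O.
SiO2: 47.09/60.083 = 0.78375 mol → 0.78375 mol Si, 1.56750 mol O.
Total oxygen = 2.35798 mol. Normalization factor = 6/2.35798 = 2.54455.
Mg per 6 O = 0.12654 × 2.54455 = 0.322.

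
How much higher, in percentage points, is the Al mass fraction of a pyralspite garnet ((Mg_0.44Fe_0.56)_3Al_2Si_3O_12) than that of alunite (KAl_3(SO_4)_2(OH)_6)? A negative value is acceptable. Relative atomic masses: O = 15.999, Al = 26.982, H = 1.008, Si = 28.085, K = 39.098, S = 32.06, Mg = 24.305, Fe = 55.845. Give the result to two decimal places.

Al in (Mg_0.44Fe_0.56)_3Al_2Si_3O_12: molar mass 456.109 g/mol; 2×26.982 = 53.964 g → 11.83 wt%.
Al in KAl_3(SO_4)_2(OH)_6: molar mass 414.198 g/mol; 3×26.982 = 80.946 g → 19.54 wt%.
Difference = 11.83 − 19.54 = -7.71 percentage points.

-7.71 percentage points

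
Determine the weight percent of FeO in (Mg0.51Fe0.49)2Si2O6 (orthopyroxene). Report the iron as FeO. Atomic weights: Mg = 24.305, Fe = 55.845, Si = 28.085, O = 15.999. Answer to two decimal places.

Formula mass = 231.683 g/mol.
0.98 Fe → 0.9800 mol FeO per formula unit; M(FeO) = 71.844, so FeO mass = 70.407 g.
70.407/231.683 × 100 = 30.39 wt%.

30.39 wt%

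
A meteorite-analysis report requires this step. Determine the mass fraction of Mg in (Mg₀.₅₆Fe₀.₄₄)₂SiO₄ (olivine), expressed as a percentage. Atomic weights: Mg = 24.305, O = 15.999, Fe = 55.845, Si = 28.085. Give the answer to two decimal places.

16.16 weight percent

Molar mass of (Mg₀.₅₆Fe₀.₄₄)₂SiO₄: 1.12*24.305 + 0.88*55.845 + 1*28.085 + 4*15.999 = 168.446 g/mol.
Mass of Mg per formula unit: 1.12 × 24.305 = 27.222 g.
Weight fraction Mg = 27.222 / 168.446 = 0.1616.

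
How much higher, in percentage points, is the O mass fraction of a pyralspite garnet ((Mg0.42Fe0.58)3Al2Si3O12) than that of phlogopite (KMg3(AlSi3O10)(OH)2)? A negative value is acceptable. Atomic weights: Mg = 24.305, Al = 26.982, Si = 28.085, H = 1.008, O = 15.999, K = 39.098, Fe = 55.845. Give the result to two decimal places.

-4.09 percentage points

M((Mg0.42Fe0.58)3Al2Si3O12) = 458.002 g/mol, so wt% O = 191.988/458.002 × 100 = 41.92%.
M(KMg3(AlSi3O10)(OH)2) = 417.254 g/mol, so wt% O = 191.988/417.254 × 100 = 46.01%.
41.92 − 46.01 = -4.09 pp.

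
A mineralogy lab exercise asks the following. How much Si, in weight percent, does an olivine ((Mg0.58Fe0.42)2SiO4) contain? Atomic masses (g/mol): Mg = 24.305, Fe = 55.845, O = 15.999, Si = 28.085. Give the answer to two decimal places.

16.80 weight percent

Molar mass of (Mg0.58Fe0.42)2SiO4: 1.16·24.305 + 0.84·55.845 + 1·28.085 + 4·15.999 = 167.185 g/mol.
Mass of Si per formula unit: 1 × 28.085 = 28.085 g.
Weight fraction Si = 28.085 / 167.185 = 0.1680.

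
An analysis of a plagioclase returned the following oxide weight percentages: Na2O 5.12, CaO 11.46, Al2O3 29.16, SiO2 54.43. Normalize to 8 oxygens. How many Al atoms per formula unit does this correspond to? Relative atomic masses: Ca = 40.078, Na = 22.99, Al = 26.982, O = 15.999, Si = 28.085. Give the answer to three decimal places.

5.12 wt% Na2O ÷ 61.979 g/mol = 0.08261 mol, giving 0.16522 Na and 0.08261 O.
11.46 wt% CaO ÷ 56.077 g/mol = 0.20436 mol, giving 0.20436 Ca and 0.20436 O.
29.16 wt% Al2O3 ÷ 101.961 g/mol = 0.28599 mol, giving 0.57198 Al and 0.85797 O.
54.43 wt% SiO2 ÷ 60.083 g/mol = 0.90591 mol, giving 0.90591 Si and 1.81182 O.
Oxygen sums to 2.95676; scaling by 8/2.95676 = 2.70566 puts the formula on 8 O.
Al: 0.57198 × 2.70566 = 1.548 atoms per formula unit.

1.548 Al apfu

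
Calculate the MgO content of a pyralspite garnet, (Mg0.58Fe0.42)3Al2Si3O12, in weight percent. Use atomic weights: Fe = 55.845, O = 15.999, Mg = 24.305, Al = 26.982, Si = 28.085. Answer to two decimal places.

15.84 wt%

Formula mass = 442.862 g/mol.
1.74 Mg → 1.7400 mol MgO per formula unit; M(MgO) = 40.304, so MgO mass = 70.129 g.
70.129/442.862 × 100 = 15.84 wt%.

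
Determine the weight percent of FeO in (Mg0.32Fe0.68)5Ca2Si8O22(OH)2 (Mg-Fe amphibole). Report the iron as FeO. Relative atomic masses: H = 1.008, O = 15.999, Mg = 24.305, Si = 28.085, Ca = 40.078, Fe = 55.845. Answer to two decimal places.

26.56 wt%

M((Mg0.32Fe0.68)5Ca2Si8O22(OH)2) = 919.589 g/mol; M(FeO) = 71.844 g/mol.
Moles FeO per formula unit = 3.40 Fe ÷ 1 = 3.4000.
FeO fraction = (3.4000 × 71.844) / 919.589 = 244.270/919.589 = 0.2656.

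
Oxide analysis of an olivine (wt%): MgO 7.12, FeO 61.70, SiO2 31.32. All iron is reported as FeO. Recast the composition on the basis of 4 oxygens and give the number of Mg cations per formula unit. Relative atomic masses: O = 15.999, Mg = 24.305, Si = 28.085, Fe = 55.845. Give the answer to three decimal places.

0.340 Mg apfu

MgO: 7.12/40.304 = 0.17666 mol → 0.17666 mol Mg, 0.17666 mol O.
FeO: 61.70/71.844 = 0.85881 mol → 0.85881 mol Fe, 0.85881 mol O.
SiO2: 31.32/60.083 = 0.52128 mol → 0.52128 mol Si, 1.04256 mol O.
Total oxygen = 2.07803 mol. Normalization factor = 4/2.07803 = 1.92490.
Mg per 4 O = 0.17666 × 1.92490 = 0.340.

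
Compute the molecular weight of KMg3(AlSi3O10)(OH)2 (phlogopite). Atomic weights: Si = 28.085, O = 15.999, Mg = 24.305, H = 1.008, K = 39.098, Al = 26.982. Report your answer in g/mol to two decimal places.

417.25 g/mol

The formula mass is the sum 1*39.098 + 3*24.305 + 1*26.982 + 3*28.085 + 12*15.999 + 2*1.008.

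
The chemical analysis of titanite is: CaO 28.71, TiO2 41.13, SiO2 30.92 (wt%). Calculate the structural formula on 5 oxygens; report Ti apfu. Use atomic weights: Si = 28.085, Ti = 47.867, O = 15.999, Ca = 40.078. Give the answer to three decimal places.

28.71 wt% CaO ÷ 56.077 g/mol = 0.51197 mol, giving 0.51197 Ca and 0.51197 O.
41.13 wt% TiO2 ÷ 79.865 g/mol = 0.51499 mol, giving 0.51499 Ti and 1.02998 O.
30.92 wt% SiO2 ÷ 60.083 g/mol = 0.51462 mol, giving 0.51462 Si and 1.02924 O.
Oxygen sums to 2.57119; scaling by 5/2.57119 = 1.94462 puts the formula on 5 O.
Ti: 0.51499 × 1.94462 = 1.001 atoms per formula unit.

1.001 Ti apfu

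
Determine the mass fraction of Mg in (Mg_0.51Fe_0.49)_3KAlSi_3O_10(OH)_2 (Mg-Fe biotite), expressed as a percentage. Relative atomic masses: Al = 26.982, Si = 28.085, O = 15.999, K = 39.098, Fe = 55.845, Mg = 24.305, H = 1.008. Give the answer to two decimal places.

8.02 weight percent

Formula mass = 1.53*24.305 + 1.47*55.845 + 1*39.098 + 1*26.982 + 3*28.085 + 12*15.999 + 2*1.008 = 463.618 g/mol, of which 37.187 g is Mg.
So Mg makes up 37.187/463.618 = 0.0802 of the mass, i.e. 8.02%.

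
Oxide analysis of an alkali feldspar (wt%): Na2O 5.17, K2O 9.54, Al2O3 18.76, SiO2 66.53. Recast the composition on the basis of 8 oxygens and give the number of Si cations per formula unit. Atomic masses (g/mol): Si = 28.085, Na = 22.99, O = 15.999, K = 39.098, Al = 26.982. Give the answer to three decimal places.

5.17 wt% Na2O ÷ 61.979 g/mol = 0.08342 mol, giving 0.16684 Na and 0.08342 O.
9.54 wt% K2O ÷ 94.195 g/mol = 0.10128 mol, giving 0.20256 K and 0.10128 O.
18.76 wt% Al2O3 ÷ 101.961 g/mol = 0.18399 mol, giving 0.36798 Al and 0.55197 O.
66.53 wt% SiO2 ÷ 60.083 g/mol = 1.10730 mol, giving 1.10730 Si and 2.21460 O.
Oxygen sums to 2.95127; scaling by 8/2.95127 = 2.71070 puts the formula on 8 O.
Si: 1.10730 × 2.71070 = 3.002 atoms per formula unit.

3.002 Si apfu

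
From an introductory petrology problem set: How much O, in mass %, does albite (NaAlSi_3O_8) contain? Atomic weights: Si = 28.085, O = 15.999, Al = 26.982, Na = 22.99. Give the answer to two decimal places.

48.81 mass %

Molar mass of NaAlSi_3O_8: 1*22.99 + 1*26.982 + 3*28.085 + 8*15.999 = 262.219 g/mol.
Mass of O per formula unit: 8 × 15.999 = 127.992 g.
Weight fraction O = 127.992 / 262.219 = 0.4881.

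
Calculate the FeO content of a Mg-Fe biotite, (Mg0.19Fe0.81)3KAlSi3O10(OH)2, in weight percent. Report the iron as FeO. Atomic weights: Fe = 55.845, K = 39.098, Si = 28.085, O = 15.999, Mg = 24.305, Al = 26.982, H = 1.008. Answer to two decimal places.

Molar mass of (Mg0.19Fe0.81)3KAlSi3O10(OH)2 = 0.57·24.305 + 2.43·55.845 + 1·39.098 + 1·26.982 + 3·28.085 + 12·15.999 + 2·1.008 = 493.896 g/mol.
Each formula unit contains 2.43 Fe, equivalent to 2.43/1 = 2.4300 mol FeO.
M(FeO) = 1×55.845 + 1×15.999 = 71.844 g/mol.
Mass of FeO per formula unit = 2.4300 × 71.844 = 174.581 g.
FeO wt% = 174.581 / 493.896 × 100 = 35.35%.

35.35 wt%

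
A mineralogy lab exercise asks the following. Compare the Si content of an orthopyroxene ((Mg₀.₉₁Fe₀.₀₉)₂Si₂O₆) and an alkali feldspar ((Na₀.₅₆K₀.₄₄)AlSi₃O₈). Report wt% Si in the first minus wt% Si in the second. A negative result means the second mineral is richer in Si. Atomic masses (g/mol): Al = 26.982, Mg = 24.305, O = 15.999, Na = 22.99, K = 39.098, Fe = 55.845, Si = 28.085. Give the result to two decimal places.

-4.08 percentage points

M((Mg₀.₉₁Fe₀.₀₉)₂Si₂O₆) = 206.451 g/mol, so wt% Si = 56.170/206.451 × 100 = 27.21%.
M((Na₀.₅₆K₀.₄₄)AlSi₃O₈) = 269.307 g/mol, so wt% Si = 84.255/269.307 × 100 = 31.29%.
27.21 − 31.29 = -4.08 pp.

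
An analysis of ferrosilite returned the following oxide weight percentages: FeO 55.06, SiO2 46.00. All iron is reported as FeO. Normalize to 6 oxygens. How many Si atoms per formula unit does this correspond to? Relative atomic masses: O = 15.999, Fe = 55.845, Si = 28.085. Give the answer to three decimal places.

FeO: 55.06/71.844 = 0.76638 mol → 0.76638 mol Fe, 0.76638 mol O.
SiO2: 46.00/60.083 = 0.76561 mol → 0.76561 mol Si, 1.53122 mol O.
Total oxygen = 2.29760 mol. Normalization factor = 6/2.29760 = 2.61142.
Si per 6 O = 0.76561 × 2.61142 = 1.999.

1.999 Si apfu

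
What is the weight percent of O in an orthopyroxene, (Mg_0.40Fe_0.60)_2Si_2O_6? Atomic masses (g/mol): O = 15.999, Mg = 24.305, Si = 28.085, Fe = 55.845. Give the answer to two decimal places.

Molar mass of (Mg_0.40Fe_0.60)_2Si_2O_6: 0.80·24.305 + 1.20·55.845 + 2·28.085 + 6·15.999 = 238.622 g/mol.
Mass of O per formula unit: 6 × 15.999 = 95.994 g.
Weight fraction O = 95.994 / 238.622 = 0.4023.

40.23 wt%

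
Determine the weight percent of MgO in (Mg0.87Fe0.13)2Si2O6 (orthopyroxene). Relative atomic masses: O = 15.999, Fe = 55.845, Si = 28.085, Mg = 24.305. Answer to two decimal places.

Molar mass of (Mg0.87Fe0.13)2Si2O6 = 1.74×24.305 + 0.26×55.845 + 2×28.085 + 6×15.999 = 208.974 g/mol.
Each formula unit contains 1.74 Mg, equivalent to 1.74/1 = 1.7400 mol MgO.
M(MgO) = 1×24.305 + 1×15.999 = 40.304 g/mol.
Mass of MgO per formula unit = 1.7400 × 40.304 = 70.129 g.
MgO wt% = 70.129 / 208.974 × 100 = 33.56%.

33.56 wt%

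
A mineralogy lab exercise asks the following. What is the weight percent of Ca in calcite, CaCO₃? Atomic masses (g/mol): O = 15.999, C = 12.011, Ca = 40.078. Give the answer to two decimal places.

40.04 mass %

Molar mass of CaCO₃: 1·40.078 + 1·12.011 + 3·15.999 = 100.086 g/mol.
Mass of Ca per formula unit: 1 × 40.078 = 40.078 g.
Weight fraction Ca = 40.078 / 100.086 = 0.4004.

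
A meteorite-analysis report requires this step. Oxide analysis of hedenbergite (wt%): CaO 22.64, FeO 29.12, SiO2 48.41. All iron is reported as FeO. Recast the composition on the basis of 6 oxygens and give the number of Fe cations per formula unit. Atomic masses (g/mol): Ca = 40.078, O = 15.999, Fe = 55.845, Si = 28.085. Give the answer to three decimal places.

22.64 wt% CaO ÷ 56.077 g/mol = 0.40373 mol, giving 0.40373 Ca and 0.40373 O.
29.12 wt% FeO ÷ 71.844 g/mol = 0.40532 mol, giving 0.40532 Fe and 0.40532 O.
48.41 wt% SiO2 ÷ 60.083 g/mol = 0.80572 mol, giving 0.80572 Si and 1.61144 O.
Oxygen sums to 2.42049; scaling by 6/2.42049 = 2.47884 puts the formula on 6 O.
Fe: 0.40532 × 2.47884 = 1.005 atoms per formula unit.

1.005 Fe apfu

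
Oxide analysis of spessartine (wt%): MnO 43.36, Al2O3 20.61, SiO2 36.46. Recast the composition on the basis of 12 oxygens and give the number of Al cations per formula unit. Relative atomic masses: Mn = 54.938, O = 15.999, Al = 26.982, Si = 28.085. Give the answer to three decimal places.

MnO (M=70.937): mol = 0.61125; Mn = 0.61125, O = 0.61125.
Al2O3 (M=101.961): mol = 0.20214; Al = 0.40428, O = 0.60642.
SiO2 (M=60.083): mol = 0.60683; Si = 0.60683, O = 1.21366.
ΣO = 2.43133; factor = 12/ΣO = 4.93557.
Al apfu = 0.40428 × 4.93557 = 1.995.

1.995 Al apfu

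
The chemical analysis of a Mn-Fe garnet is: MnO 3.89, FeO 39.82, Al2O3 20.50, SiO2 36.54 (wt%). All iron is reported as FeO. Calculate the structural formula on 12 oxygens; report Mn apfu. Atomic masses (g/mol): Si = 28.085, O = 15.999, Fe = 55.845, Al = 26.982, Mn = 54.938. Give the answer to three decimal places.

MnO: 3.89/70.937 = 0.05484 mol → 0.05484 mol Mn, 0.05484 mol O.
FeO: 39.82/71.844 = 0.55426 mol → 0.55426 mol Fe, 0.55426 mol O.
Al2O3: 20.50/101.961 = 0.20106 mol → 0.40212 mol Al, 0.60318 mol O.
SiO2: 36.54/60.083 = 0.60816 mol → 0.60816 mol Si, 1.21632 mol O.
Total oxygen = 2.42860 mol. Normalization factor = 12/2.42860 = 4.94112.
Mn per 12 O = 0.05484 × 4.94112 = 0.271.

0.271 Mn apfu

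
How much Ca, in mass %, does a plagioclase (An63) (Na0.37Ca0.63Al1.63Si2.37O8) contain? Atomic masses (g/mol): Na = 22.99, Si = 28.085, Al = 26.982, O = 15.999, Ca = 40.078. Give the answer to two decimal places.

9.27 mass %

M(Na0.37Ca0.63Al1.63Si2.37O8) = 272.290 g/mol.
Ca contributes 0.63 × 40.078 = 25.249 g per mole.
25.249/272.290 = 0.0927 → 9.27%.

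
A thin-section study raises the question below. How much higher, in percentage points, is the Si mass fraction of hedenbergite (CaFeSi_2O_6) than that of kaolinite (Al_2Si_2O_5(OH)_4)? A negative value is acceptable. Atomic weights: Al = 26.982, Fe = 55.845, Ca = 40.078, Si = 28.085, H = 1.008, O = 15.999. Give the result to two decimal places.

M(CaFeSi_2O_6) = 248.087 g/mol, so wt% Si = 56.170/248.087 × 100 = 22.64%.
M(Al_2Si_2O_5(OH)_4) = 258.157 g/mol, so wt% Si = 56.170/258.157 × 100 = 21.76%.
22.64 − 21.76 = 0.88 pp.

0.88 percentage points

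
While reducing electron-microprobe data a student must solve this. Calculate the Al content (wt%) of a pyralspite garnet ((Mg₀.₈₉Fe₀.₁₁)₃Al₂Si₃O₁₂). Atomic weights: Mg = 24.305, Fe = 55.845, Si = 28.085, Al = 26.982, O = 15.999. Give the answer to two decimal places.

13.05 wt%

Formula mass = 2.67*24.305 + 0.33*55.845 + 2*26.982 + 3*28.085 + 12*15.999 = 413.530 g/mol, of which 53.964 g is Al.
So Al makes up 53.964/413.530 = 0.1305 of the mass, i.e. 13.05%.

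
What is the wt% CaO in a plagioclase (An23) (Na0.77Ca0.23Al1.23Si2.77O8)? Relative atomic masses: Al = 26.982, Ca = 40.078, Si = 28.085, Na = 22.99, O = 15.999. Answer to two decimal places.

4.85 wt%

Formula mass = 265.896 g/mol.
0.23 Ca → 0.2300 mol CaO per formula unit; M(CaO) = 56.077, so CaO mass = 12.898 g.
12.898/265.896 × 100 = 4.85 wt%.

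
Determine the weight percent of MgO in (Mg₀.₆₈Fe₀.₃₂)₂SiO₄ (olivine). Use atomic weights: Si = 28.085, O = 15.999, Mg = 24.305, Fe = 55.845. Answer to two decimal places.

34.07 wt%

Molar mass of (Mg₀.₆₈Fe₀.₃₂)₂SiO₄ = 1.36×24.305 + 0.64×55.845 + 1×28.085 + 4×15.999 = 160.877 g/mol.
Each formula unit contains 1.36 Mg, equivalent to 1.36/1 = 1.3600 mol MgO.
M(MgO) = 1×24.305 + 1×15.999 = 40.304 g/mol.
Mass of MgO per formula unit = 1.3600 × 40.304 = 54.813 g.
MgO wt% = 54.813 / 160.877 × 100 = 34.07%.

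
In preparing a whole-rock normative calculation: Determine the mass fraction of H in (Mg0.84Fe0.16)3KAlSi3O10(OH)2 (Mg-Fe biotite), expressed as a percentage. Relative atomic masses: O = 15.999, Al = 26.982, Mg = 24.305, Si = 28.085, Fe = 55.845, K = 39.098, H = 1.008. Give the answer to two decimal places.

0.47 wt%

Molar mass of (Mg0.84Fe0.16)3KAlSi3O10(OH)2: 2.52×24.305 + 0.48×55.845 + 1×39.098 + 1×26.982 + 3×28.085 + 12×15.999 + 2×1.008 = 432.393 g/mol.
Mass of H per formula unit: 2 × 1.008 = 2.016 g.
Weight fraction H = 2.016 / 432.393 = 0.0047.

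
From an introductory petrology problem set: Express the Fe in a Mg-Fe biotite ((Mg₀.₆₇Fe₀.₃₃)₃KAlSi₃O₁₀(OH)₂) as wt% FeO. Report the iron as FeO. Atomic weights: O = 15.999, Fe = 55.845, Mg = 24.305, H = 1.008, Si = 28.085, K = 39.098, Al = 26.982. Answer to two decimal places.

Molar mass of (Mg₀.₆₇Fe₀.₃₃)₃KAlSi₃O₁₀(OH)₂ = 2.01×24.305 + 0.99×55.845 + 1×39.098 + 1×26.982 + 3×28.085 + 12×15.999 + 2×1.008 = 448.479 g/mol.
Each formula unit contains 0.99 Fe, equivalent to 0.99/1 = 0.9900 mol FeO.
M(FeO) = 1×55.845 + 1×15.999 = 71.844 g/mol.
Mass of FeO per formula unit = 0.9900 × 71.844 = 71.126 g.
FeO wt% = 71.126 / 448.479 × 100 = 15.86%.

15.86 wt%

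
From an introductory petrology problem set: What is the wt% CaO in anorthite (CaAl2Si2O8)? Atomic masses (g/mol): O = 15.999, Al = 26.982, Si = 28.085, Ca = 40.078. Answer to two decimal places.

Formula mass = 278.204 g/mol.
1 Ca → 1.0000 mol CaO per formula unit; M(CaO) = 56.077, so CaO mass = 56.077 g.
56.077/278.204 × 100 = 20.16 wt%.

20.16 wt%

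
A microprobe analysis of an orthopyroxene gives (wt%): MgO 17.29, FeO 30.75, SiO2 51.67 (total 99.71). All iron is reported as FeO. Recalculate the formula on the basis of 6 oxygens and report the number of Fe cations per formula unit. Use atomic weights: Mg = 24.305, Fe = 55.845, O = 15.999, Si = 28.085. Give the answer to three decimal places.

0.997 Fe apfu

17.29 wt% MgO ÷ 40.304 g/mol = 0.42899 mol, giving 0.42899 Mg and 0.42899 O.
30.75 wt% FeO ÷ 71.844 g/mol = 0.42801 mol, giving 0.42801 Fe and 0.42801 O.
51.67 wt% SiO2 ÷ 60.083 g/mol = 0.85998 mol, giving 0.85998 Si and 1.71996 O.
Oxygen sums to 2.57696; scaling by 6/2.57696 = 2.32832 puts the formula on 6 O.
Fe: 0.42801 × 2.32832 = 0.997 atoms per formula unit.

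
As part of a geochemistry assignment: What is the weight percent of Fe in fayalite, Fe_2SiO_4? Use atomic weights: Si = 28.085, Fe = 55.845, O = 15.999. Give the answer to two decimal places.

54.81 wt%

Molar mass of Fe_2SiO_4: 2·55.845 + 1·28.085 + 4·15.999 = 203.771 g/mol.
Mass of Fe per formula unit: 2 × 55.845 = 111.690 g.
Weight fraction Fe = 111.690 / 203.771 = 0.5481.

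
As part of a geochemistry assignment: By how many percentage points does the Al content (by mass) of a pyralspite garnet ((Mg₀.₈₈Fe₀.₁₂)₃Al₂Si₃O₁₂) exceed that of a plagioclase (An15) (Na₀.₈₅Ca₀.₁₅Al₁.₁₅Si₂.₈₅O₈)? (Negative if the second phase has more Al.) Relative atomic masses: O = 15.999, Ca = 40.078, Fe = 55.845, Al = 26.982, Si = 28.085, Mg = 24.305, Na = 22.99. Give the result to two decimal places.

1.29 percentage points

M((Mg₀.₈₈Fe₀.₁₂)₃Al₂Si₃O₁₂) = 414.476 g/mol, so wt% Al = 53.964/414.476 × 100 = 13.02%.
M(Na₀.₈₅Ca₀.₁₅Al₁.₁₅Si₂.₈₅O₈) = 264.617 g/mol, so wt% Al = 31.029/264.617 × 100 = 11.73%.
13.02 − 11.73 = 1.29 pp.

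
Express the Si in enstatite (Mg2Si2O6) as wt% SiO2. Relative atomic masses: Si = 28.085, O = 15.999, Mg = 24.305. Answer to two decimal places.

M(Mg2Si2O6) = 200.774 g/mol; M(SiO2) = 60.083 g/mol.
Moles SiO2 per formula unit = 2 Si ÷ 1 = 2.0000.
SiO2 fraction = (2.0000 × 60.083) / 200.774 = 120.166/200.774 = 0.5985.

59.85 wt%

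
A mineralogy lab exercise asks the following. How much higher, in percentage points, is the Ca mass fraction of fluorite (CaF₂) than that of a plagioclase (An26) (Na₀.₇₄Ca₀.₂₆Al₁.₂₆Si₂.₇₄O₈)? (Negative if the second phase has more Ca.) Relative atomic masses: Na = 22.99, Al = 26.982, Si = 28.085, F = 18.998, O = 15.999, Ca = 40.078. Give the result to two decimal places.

Ca in CaF₂: molar mass 78.074 g/mol; 1×40.078 = 40.078 g → 51.33 wt%.
Ca in Na₀.₇₄Ca₀.₂₆Al₁.₂₆Si₂.₇₄O₈: molar mass 266.375 g/mol; 0.26×40.078 = 10.420 g → 3.91 wt%.
Difference = 51.33 − 3.91 = 47.42 percentage points.

47.42 percentage points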